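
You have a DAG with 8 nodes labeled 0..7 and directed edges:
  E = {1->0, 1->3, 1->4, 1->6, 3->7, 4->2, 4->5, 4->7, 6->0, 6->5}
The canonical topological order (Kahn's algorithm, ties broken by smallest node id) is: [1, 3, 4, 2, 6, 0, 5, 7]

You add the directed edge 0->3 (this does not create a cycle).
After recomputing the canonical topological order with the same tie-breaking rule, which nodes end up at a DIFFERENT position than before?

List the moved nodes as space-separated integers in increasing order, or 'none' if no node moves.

Old toposort: [1, 3, 4, 2, 6, 0, 5, 7]
Added edge 0->3
Recompute Kahn (smallest-id tiebreak):
  initial in-degrees: [2, 0, 1, 2, 1, 2, 1, 2]
  ready (indeg=0): [1]
  pop 1: indeg[0]->1; indeg[3]->1; indeg[4]->0; indeg[6]->0 | ready=[4, 6] | order so far=[1]
  pop 4: indeg[2]->0; indeg[5]->1; indeg[7]->1 | ready=[2, 6] | order so far=[1, 4]
  pop 2: no out-edges | ready=[6] | order so far=[1, 4, 2]
  pop 6: indeg[0]->0; indeg[5]->0 | ready=[0, 5] | order so far=[1, 4, 2, 6]
  pop 0: indeg[3]->0 | ready=[3, 5] | order so far=[1, 4, 2, 6, 0]
  pop 3: indeg[7]->0 | ready=[5, 7] | order so far=[1, 4, 2, 6, 0, 3]
  pop 5: no out-edges | ready=[7] | order so far=[1, 4, 2, 6, 0, 3, 5]
  pop 7: no out-edges | ready=[] | order so far=[1, 4, 2, 6, 0, 3, 5, 7]
New canonical toposort: [1, 4, 2, 6, 0, 3, 5, 7]
Compare positions:
  Node 0: index 5 -> 4 (moved)
  Node 1: index 0 -> 0 (same)
  Node 2: index 3 -> 2 (moved)
  Node 3: index 1 -> 5 (moved)
  Node 4: index 2 -> 1 (moved)
  Node 5: index 6 -> 6 (same)
  Node 6: index 4 -> 3 (moved)
  Node 7: index 7 -> 7 (same)
Nodes that changed position: 0 2 3 4 6

Answer: 0 2 3 4 6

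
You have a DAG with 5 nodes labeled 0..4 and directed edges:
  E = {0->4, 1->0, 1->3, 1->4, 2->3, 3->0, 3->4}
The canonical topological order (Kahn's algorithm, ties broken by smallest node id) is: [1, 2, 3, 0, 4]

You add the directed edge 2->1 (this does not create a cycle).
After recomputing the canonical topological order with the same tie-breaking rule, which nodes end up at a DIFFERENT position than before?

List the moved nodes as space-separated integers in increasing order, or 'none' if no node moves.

Answer: 1 2

Derivation:
Old toposort: [1, 2, 3, 0, 4]
Added edge 2->1
Recompute Kahn (smallest-id tiebreak):
  initial in-degrees: [2, 1, 0, 2, 3]
  ready (indeg=0): [2]
  pop 2: indeg[1]->0; indeg[3]->1 | ready=[1] | order so far=[2]
  pop 1: indeg[0]->1; indeg[3]->0; indeg[4]->2 | ready=[3] | order so far=[2, 1]
  pop 3: indeg[0]->0; indeg[4]->1 | ready=[0] | order so far=[2, 1, 3]
  pop 0: indeg[4]->0 | ready=[4] | order so far=[2, 1, 3, 0]
  pop 4: no out-edges | ready=[] | order so far=[2, 1, 3, 0, 4]
New canonical toposort: [2, 1, 3, 0, 4]
Compare positions:
  Node 0: index 3 -> 3 (same)
  Node 1: index 0 -> 1 (moved)
  Node 2: index 1 -> 0 (moved)
  Node 3: index 2 -> 2 (same)
  Node 4: index 4 -> 4 (same)
Nodes that changed position: 1 2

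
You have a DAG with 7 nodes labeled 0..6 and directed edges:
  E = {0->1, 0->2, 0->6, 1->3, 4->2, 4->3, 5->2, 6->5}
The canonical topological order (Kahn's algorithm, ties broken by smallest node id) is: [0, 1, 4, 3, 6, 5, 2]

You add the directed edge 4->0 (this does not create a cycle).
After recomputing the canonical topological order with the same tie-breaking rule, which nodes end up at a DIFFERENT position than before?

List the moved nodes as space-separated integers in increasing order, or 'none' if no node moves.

Answer: 0 1 4

Derivation:
Old toposort: [0, 1, 4, 3, 6, 5, 2]
Added edge 4->0
Recompute Kahn (smallest-id tiebreak):
  initial in-degrees: [1, 1, 3, 2, 0, 1, 1]
  ready (indeg=0): [4]
  pop 4: indeg[0]->0; indeg[2]->2; indeg[3]->1 | ready=[0] | order so far=[4]
  pop 0: indeg[1]->0; indeg[2]->1; indeg[6]->0 | ready=[1, 6] | order so far=[4, 0]
  pop 1: indeg[3]->0 | ready=[3, 6] | order so far=[4, 0, 1]
  pop 3: no out-edges | ready=[6] | order so far=[4, 0, 1, 3]
  pop 6: indeg[5]->0 | ready=[5] | order so far=[4, 0, 1, 3, 6]
  pop 5: indeg[2]->0 | ready=[2] | order so far=[4, 0, 1, 3, 6, 5]
  pop 2: no out-edges | ready=[] | order so far=[4, 0, 1, 3, 6, 5, 2]
New canonical toposort: [4, 0, 1, 3, 6, 5, 2]
Compare positions:
  Node 0: index 0 -> 1 (moved)
  Node 1: index 1 -> 2 (moved)
  Node 2: index 6 -> 6 (same)
  Node 3: index 3 -> 3 (same)
  Node 4: index 2 -> 0 (moved)
  Node 5: index 5 -> 5 (same)
  Node 6: index 4 -> 4 (same)
Nodes that changed position: 0 1 4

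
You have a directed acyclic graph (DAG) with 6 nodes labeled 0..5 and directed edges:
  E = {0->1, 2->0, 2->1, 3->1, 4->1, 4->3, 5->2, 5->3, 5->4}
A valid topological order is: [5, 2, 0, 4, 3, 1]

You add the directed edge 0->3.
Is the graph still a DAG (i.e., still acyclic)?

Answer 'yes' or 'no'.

Answer: yes

Derivation:
Given toposort: [5, 2, 0, 4, 3, 1]
Position of 0: index 2; position of 3: index 4
New edge 0->3: forward
Forward edge: respects the existing order. Still a DAG, same toposort still valid.
Still a DAG? yes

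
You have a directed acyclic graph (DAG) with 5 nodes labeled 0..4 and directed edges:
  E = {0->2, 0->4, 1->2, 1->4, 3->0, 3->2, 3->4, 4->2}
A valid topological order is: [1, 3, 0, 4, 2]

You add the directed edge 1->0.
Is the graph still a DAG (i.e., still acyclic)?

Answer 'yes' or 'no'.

Given toposort: [1, 3, 0, 4, 2]
Position of 1: index 0; position of 0: index 2
New edge 1->0: forward
Forward edge: respects the existing order. Still a DAG, same toposort still valid.
Still a DAG? yes

Answer: yes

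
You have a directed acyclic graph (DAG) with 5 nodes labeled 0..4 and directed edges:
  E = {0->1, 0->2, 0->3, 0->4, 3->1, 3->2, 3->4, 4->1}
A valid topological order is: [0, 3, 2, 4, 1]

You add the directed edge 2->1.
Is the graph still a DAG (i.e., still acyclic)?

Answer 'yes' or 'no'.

Given toposort: [0, 3, 2, 4, 1]
Position of 2: index 2; position of 1: index 4
New edge 2->1: forward
Forward edge: respects the existing order. Still a DAG, same toposort still valid.
Still a DAG? yes

Answer: yes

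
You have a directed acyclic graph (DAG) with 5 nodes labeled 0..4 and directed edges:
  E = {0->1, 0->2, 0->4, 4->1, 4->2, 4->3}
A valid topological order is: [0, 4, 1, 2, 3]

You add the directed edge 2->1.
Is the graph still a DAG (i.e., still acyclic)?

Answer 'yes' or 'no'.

Given toposort: [0, 4, 1, 2, 3]
Position of 2: index 3; position of 1: index 2
New edge 2->1: backward (u after v in old order)
Backward edge: old toposort is now invalid. Check if this creates a cycle.
Does 1 already reach 2? Reachable from 1: [1]. NO -> still a DAG (reorder needed).
Still a DAG? yes

Answer: yes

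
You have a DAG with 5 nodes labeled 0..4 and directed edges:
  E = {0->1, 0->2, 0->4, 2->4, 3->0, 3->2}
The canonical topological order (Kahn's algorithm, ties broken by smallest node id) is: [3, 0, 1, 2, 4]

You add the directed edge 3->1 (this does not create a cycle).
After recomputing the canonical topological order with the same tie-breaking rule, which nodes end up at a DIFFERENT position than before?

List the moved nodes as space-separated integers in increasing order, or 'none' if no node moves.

Answer: none

Derivation:
Old toposort: [3, 0, 1, 2, 4]
Added edge 3->1
Recompute Kahn (smallest-id tiebreak):
  initial in-degrees: [1, 2, 2, 0, 2]
  ready (indeg=0): [3]
  pop 3: indeg[0]->0; indeg[1]->1; indeg[2]->1 | ready=[0] | order so far=[3]
  pop 0: indeg[1]->0; indeg[2]->0; indeg[4]->1 | ready=[1, 2] | order so far=[3, 0]
  pop 1: no out-edges | ready=[2] | order so far=[3, 0, 1]
  pop 2: indeg[4]->0 | ready=[4] | order so far=[3, 0, 1, 2]
  pop 4: no out-edges | ready=[] | order so far=[3, 0, 1, 2, 4]
New canonical toposort: [3, 0, 1, 2, 4]
Compare positions:
  Node 0: index 1 -> 1 (same)
  Node 1: index 2 -> 2 (same)
  Node 2: index 3 -> 3 (same)
  Node 3: index 0 -> 0 (same)
  Node 4: index 4 -> 4 (same)
Nodes that changed position: none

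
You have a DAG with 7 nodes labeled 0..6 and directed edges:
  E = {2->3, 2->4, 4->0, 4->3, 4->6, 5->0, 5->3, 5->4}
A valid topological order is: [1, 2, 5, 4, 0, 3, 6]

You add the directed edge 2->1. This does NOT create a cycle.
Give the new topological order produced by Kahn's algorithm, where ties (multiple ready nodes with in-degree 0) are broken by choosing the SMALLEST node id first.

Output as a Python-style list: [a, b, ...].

Old toposort: [1, 2, 5, 4, 0, 3, 6]
Added edge: 2->1
Position of 2 (1) > position of 1 (0). Must reorder: 2 must now come before 1.
Run Kahn's algorithm (break ties by smallest node id):
  initial in-degrees: [2, 1, 0, 3, 2, 0, 1]
  ready (indeg=0): [2, 5]
  pop 2: indeg[1]->0; indeg[3]->2; indeg[4]->1 | ready=[1, 5] | order so far=[2]
  pop 1: no out-edges | ready=[5] | order so far=[2, 1]
  pop 5: indeg[0]->1; indeg[3]->1; indeg[4]->0 | ready=[4] | order so far=[2, 1, 5]
  pop 4: indeg[0]->0; indeg[3]->0; indeg[6]->0 | ready=[0, 3, 6] | order so far=[2, 1, 5, 4]
  pop 0: no out-edges | ready=[3, 6] | order so far=[2, 1, 5, 4, 0]
  pop 3: no out-edges | ready=[6] | order so far=[2, 1, 5, 4, 0, 3]
  pop 6: no out-edges | ready=[] | order so far=[2, 1, 5, 4, 0, 3, 6]
  Result: [2, 1, 5, 4, 0, 3, 6]

Answer: [2, 1, 5, 4, 0, 3, 6]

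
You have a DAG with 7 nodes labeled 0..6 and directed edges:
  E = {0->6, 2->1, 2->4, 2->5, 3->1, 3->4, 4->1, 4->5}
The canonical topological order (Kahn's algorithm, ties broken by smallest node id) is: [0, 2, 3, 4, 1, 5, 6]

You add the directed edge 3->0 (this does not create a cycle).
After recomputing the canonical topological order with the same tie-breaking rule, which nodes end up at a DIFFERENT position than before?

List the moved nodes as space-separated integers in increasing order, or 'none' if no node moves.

Old toposort: [0, 2, 3, 4, 1, 5, 6]
Added edge 3->0
Recompute Kahn (smallest-id tiebreak):
  initial in-degrees: [1, 3, 0, 0, 2, 2, 1]
  ready (indeg=0): [2, 3]
  pop 2: indeg[1]->2; indeg[4]->1; indeg[5]->1 | ready=[3] | order so far=[2]
  pop 3: indeg[0]->0; indeg[1]->1; indeg[4]->0 | ready=[0, 4] | order so far=[2, 3]
  pop 0: indeg[6]->0 | ready=[4, 6] | order so far=[2, 3, 0]
  pop 4: indeg[1]->0; indeg[5]->0 | ready=[1, 5, 6] | order so far=[2, 3, 0, 4]
  pop 1: no out-edges | ready=[5, 6] | order so far=[2, 3, 0, 4, 1]
  pop 5: no out-edges | ready=[6] | order so far=[2, 3, 0, 4, 1, 5]
  pop 6: no out-edges | ready=[] | order so far=[2, 3, 0, 4, 1, 5, 6]
New canonical toposort: [2, 3, 0, 4, 1, 5, 6]
Compare positions:
  Node 0: index 0 -> 2 (moved)
  Node 1: index 4 -> 4 (same)
  Node 2: index 1 -> 0 (moved)
  Node 3: index 2 -> 1 (moved)
  Node 4: index 3 -> 3 (same)
  Node 5: index 5 -> 5 (same)
  Node 6: index 6 -> 6 (same)
Nodes that changed position: 0 2 3

Answer: 0 2 3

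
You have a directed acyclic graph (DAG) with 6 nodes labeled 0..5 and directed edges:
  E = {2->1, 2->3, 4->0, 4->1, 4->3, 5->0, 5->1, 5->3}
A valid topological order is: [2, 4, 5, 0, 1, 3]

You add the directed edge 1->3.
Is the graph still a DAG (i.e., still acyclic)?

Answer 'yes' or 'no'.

Given toposort: [2, 4, 5, 0, 1, 3]
Position of 1: index 4; position of 3: index 5
New edge 1->3: forward
Forward edge: respects the existing order. Still a DAG, same toposort still valid.
Still a DAG? yes

Answer: yes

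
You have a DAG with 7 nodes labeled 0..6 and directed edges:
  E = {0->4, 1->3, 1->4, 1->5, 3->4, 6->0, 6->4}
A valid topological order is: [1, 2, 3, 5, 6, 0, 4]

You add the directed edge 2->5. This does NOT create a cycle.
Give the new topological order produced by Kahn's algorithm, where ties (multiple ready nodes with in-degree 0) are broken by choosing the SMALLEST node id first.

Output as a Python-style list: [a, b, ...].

Old toposort: [1, 2, 3, 5, 6, 0, 4]
Added edge: 2->5
Position of 2 (1) < position of 5 (3). Old order still valid.
Run Kahn's algorithm (break ties by smallest node id):
  initial in-degrees: [1, 0, 0, 1, 4, 2, 0]
  ready (indeg=0): [1, 2, 6]
  pop 1: indeg[3]->0; indeg[4]->3; indeg[5]->1 | ready=[2, 3, 6] | order so far=[1]
  pop 2: indeg[5]->0 | ready=[3, 5, 6] | order so far=[1, 2]
  pop 3: indeg[4]->2 | ready=[5, 6] | order so far=[1, 2, 3]
  pop 5: no out-edges | ready=[6] | order so far=[1, 2, 3, 5]
  pop 6: indeg[0]->0; indeg[4]->1 | ready=[0] | order so far=[1, 2, 3, 5, 6]
  pop 0: indeg[4]->0 | ready=[4] | order so far=[1, 2, 3, 5, 6, 0]
  pop 4: no out-edges | ready=[] | order so far=[1, 2, 3, 5, 6, 0, 4]
  Result: [1, 2, 3, 5, 6, 0, 4]

Answer: [1, 2, 3, 5, 6, 0, 4]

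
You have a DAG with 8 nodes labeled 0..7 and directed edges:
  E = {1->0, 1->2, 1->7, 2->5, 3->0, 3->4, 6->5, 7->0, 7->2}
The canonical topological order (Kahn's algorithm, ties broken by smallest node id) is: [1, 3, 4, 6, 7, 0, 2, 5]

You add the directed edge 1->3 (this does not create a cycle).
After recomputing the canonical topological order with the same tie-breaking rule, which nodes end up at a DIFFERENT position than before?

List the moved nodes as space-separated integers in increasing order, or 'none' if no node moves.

Answer: none

Derivation:
Old toposort: [1, 3, 4, 6, 7, 0, 2, 5]
Added edge 1->3
Recompute Kahn (smallest-id tiebreak):
  initial in-degrees: [3, 0, 2, 1, 1, 2, 0, 1]
  ready (indeg=0): [1, 6]
  pop 1: indeg[0]->2; indeg[2]->1; indeg[3]->0; indeg[7]->0 | ready=[3, 6, 7] | order so far=[1]
  pop 3: indeg[0]->1; indeg[4]->0 | ready=[4, 6, 7] | order so far=[1, 3]
  pop 4: no out-edges | ready=[6, 7] | order so far=[1, 3, 4]
  pop 6: indeg[5]->1 | ready=[7] | order so far=[1, 3, 4, 6]
  pop 7: indeg[0]->0; indeg[2]->0 | ready=[0, 2] | order so far=[1, 3, 4, 6, 7]
  pop 0: no out-edges | ready=[2] | order so far=[1, 3, 4, 6, 7, 0]
  pop 2: indeg[5]->0 | ready=[5] | order so far=[1, 3, 4, 6, 7, 0, 2]
  pop 5: no out-edges | ready=[] | order so far=[1, 3, 4, 6, 7, 0, 2, 5]
New canonical toposort: [1, 3, 4, 6, 7, 0, 2, 5]
Compare positions:
  Node 0: index 5 -> 5 (same)
  Node 1: index 0 -> 0 (same)
  Node 2: index 6 -> 6 (same)
  Node 3: index 1 -> 1 (same)
  Node 4: index 2 -> 2 (same)
  Node 5: index 7 -> 7 (same)
  Node 6: index 3 -> 3 (same)
  Node 7: index 4 -> 4 (same)
Nodes that changed position: none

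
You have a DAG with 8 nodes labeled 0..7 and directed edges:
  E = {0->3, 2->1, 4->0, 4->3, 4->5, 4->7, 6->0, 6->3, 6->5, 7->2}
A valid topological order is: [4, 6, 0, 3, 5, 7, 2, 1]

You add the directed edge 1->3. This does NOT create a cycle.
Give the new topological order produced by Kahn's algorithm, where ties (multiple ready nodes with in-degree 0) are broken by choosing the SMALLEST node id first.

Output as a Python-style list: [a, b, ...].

Answer: [4, 6, 0, 5, 7, 2, 1, 3]

Derivation:
Old toposort: [4, 6, 0, 3, 5, 7, 2, 1]
Added edge: 1->3
Position of 1 (7) > position of 3 (3). Must reorder: 1 must now come before 3.
Run Kahn's algorithm (break ties by smallest node id):
  initial in-degrees: [2, 1, 1, 4, 0, 2, 0, 1]
  ready (indeg=0): [4, 6]
  pop 4: indeg[0]->1; indeg[3]->3; indeg[5]->1; indeg[7]->0 | ready=[6, 7] | order so far=[4]
  pop 6: indeg[0]->0; indeg[3]->2; indeg[5]->0 | ready=[0, 5, 7] | order so far=[4, 6]
  pop 0: indeg[3]->1 | ready=[5, 7] | order so far=[4, 6, 0]
  pop 5: no out-edges | ready=[7] | order so far=[4, 6, 0, 5]
  pop 7: indeg[2]->0 | ready=[2] | order so far=[4, 6, 0, 5, 7]
  pop 2: indeg[1]->0 | ready=[1] | order so far=[4, 6, 0, 5, 7, 2]
  pop 1: indeg[3]->0 | ready=[3] | order so far=[4, 6, 0, 5, 7, 2, 1]
  pop 3: no out-edges | ready=[] | order so far=[4, 6, 0, 5, 7, 2, 1, 3]
  Result: [4, 6, 0, 5, 7, 2, 1, 3]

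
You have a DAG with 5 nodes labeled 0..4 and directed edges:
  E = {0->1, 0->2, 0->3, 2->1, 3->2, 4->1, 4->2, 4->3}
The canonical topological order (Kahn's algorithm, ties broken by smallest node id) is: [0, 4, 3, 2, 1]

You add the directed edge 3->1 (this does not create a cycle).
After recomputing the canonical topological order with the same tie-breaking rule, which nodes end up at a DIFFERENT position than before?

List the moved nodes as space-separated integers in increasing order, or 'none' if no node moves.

Answer: none

Derivation:
Old toposort: [0, 4, 3, 2, 1]
Added edge 3->1
Recompute Kahn (smallest-id tiebreak):
  initial in-degrees: [0, 4, 3, 2, 0]
  ready (indeg=0): [0, 4]
  pop 0: indeg[1]->3; indeg[2]->2; indeg[3]->1 | ready=[4] | order so far=[0]
  pop 4: indeg[1]->2; indeg[2]->1; indeg[3]->0 | ready=[3] | order so far=[0, 4]
  pop 3: indeg[1]->1; indeg[2]->0 | ready=[2] | order so far=[0, 4, 3]
  pop 2: indeg[1]->0 | ready=[1] | order so far=[0, 4, 3, 2]
  pop 1: no out-edges | ready=[] | order so far=[0, 4, 3, 2, 1]
New canonical toposort: [0, 4, 3, 2, 1]
Compare positions:
  Node 0: index 0 -> 0 (same)
  Node 1: index 4 -> 4 (same)
  Node 2: index 3 -> 3 (same)
  Node 3: index 2 -> 2 (same)
  Node 4: index 1 -> 1 (same)
Nodes that changed position: none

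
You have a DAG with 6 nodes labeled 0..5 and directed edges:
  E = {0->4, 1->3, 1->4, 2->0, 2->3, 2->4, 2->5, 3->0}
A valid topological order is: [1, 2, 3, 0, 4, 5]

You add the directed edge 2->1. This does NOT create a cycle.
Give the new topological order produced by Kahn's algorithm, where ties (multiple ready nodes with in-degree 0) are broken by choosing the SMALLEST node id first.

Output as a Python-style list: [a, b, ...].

Old toposort: [1, 2, 3, 0, 4, 5]
Added edge: 2->1
Position of 2 (1) > position of 1 (0). Must reorder: 2 must now come before 1.
Run Kahn's algorithm (break ties by smallest node id):
  initial in-degrees: [2, 1, 0, 2, 3, 1]
  ready (indeg=0): [2]
  pop 2: indeg[0]->1; indeg[1]->0; indeg[3]->1; indeg[4]->2; indeg[5]->0 | ready=[1, 5] | order so far=[2]
  pop 1: indeg[3]->0; indeg[4]->1 | ready=[3, 5] | order so far=[2, 1]
  pop 3: indeg[0]->0 | ready=[0, 5] | order so far=[2, 1, 3]
  pop 0: indeg[4]->0 | ready=[4, 5] | order so far=[2, 1, 3, 0]
  pop 4: no out-edges | ready=[5] | order so far=[2, 1, 3, 0, 4]
  pop 5: no out-edges | ready=[] | order so far=[2, 1, 3, 0, 4, 5]
  Result: [2, 1, 3, 0, 4, 5]

Answer: [2, 1, 3, 0, 4, 5]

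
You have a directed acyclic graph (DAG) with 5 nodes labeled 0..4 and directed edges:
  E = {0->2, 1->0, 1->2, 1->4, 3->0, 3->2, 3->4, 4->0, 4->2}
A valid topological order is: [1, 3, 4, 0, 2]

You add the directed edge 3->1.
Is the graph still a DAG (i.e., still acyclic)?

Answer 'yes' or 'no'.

Answer: yes

Derivation:
Given toposort: [1, 3, 4, 0, 2]
Position of 3: index 1; position of 1: index 0
New edge 3->1: backward (u after v in old order)
Backward edge: old toposort is now invalid. Check if this creates a cycle.
Does 1 already reach 3? Reachable from 1: [0, 1, 2, 4]. NO -> still a DAG (reorder needed).
Still a DAG? yes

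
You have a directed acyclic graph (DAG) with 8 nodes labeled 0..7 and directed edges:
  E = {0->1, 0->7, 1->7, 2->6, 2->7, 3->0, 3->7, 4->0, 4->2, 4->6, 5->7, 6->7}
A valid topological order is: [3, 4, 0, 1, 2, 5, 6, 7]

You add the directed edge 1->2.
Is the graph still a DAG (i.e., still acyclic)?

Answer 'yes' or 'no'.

Answer: yes

Derivation:
Given toposort: [3, 4, 0, 1, 2, 5, 6, 7]
Position of 1: index 3; position of 2: index 4
New edge 1->2: forward
Forward edge: respects the existing order. Still a DAG, same toposort still valid.
Still a DAG? yes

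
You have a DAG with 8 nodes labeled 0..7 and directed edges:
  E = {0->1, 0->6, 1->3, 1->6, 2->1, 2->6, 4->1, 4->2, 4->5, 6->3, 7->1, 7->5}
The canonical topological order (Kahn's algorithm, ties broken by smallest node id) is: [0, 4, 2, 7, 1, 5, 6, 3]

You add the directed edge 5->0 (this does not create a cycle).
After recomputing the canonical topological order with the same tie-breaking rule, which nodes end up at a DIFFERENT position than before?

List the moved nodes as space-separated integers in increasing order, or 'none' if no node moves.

Old toposort: [0, 4, 2, 7, 1, 5, 6, 3]
Added edge 5->0
Recompute Kahn (smallest-id tiebreak):
  initial in-degrees: [1, 4, 1, 2, 0, 2, 3, 0]
  ready (indeg=0): [4, 7]
  pop 4: indeg[1]->3; indeg[2]->0; indeg[5]->1 | ready=[2, 7] | order so far=[4]
  pop 2: indeg[1]->2; indeg[6]->2 | ready=[7] | order so far=[4, 2]
  pop 7: indeg[1]->1; indeg[5]->0 | ready=[5] | order so far=[4, 2, 7]
  pop 5: indeg[0]->0 | ready=[0] | order so far=[4, 2, 7, 5]
  pop 0: indeg[1]->0; indeg[6]->1 | ready=[1] | order so far=[4, 2, 7, 5, 0]
  pop 1: indeg[3]->1; indeg[6]->0 | ready=[6] | order so far=[4, 2, 7, 5, 0, 1]
  pop 6: indeg[3]->0 | ready=[3] | order so far=[4, 2, 7, 5, 0, 1, 6]
  pop 3: no out-edges | ready=[] | order so far=[4, 2, 7, 5, 0, 1, 6, 3]
New canonical toposort: [4, 2, 7, 5, 0, 1, 6, 3]
Compare positions:
  Node 0: index 0 -> 4 (moved)
  Node 1: index 4 -> 5 (moved)
  Node 2: index 2 -> 1 (moved)
  Node 3: index 7 -> 7 (same)
  Node 4: index 1 -> 0 (moved)
  Node 5: index 5 -> 3 (moved)
  Node 6: index 6 -> 6 (same)
  Node 7: index 3 -> 2 (moved)
Nodes that changed position: 0 1 2 4 5 7

Answer: 0 1 2 4 5 7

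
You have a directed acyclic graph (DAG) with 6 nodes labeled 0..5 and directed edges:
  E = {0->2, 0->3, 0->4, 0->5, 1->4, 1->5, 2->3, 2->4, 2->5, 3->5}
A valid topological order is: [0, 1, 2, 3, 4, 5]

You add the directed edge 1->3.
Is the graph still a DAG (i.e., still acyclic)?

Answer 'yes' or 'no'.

Given toposort: [0, 1, 2, 3, 4, 5]
Position of 1: index 1; position of 3: index 3
New edge 1->3: forward
Forward edge: respects the existing order. Still a DAG, same toposort still valid.
Still a DAG? yes

Answer: yes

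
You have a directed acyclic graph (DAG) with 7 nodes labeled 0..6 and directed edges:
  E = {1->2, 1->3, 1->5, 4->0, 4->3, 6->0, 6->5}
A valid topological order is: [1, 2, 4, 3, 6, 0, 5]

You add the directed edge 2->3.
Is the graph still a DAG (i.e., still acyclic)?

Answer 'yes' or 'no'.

Answer: yes

Derivation:
Given toposort: [1, 2, 4, 3, 6, 0, 5]
Position of 2: index 1; position of 3: index 3
New edge 2->3: forward
Forward edge: respects the existing order. Still a DAG, same toposort still valid.
Still a DAG? yes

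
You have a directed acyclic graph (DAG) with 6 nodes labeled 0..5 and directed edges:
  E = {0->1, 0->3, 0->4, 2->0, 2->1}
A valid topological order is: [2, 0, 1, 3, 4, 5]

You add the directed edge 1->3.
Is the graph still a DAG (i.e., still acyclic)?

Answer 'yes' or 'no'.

Answer: yes

Derivation:
Given toposort: [2, 0, 1, 3, 4, 5]
Position of 1: index 2; position of 3: index 3
New edge 1->3: forward
Forward edge: respects the existing order. Still a DAG, same toposort still valid.
Still a DAG? yes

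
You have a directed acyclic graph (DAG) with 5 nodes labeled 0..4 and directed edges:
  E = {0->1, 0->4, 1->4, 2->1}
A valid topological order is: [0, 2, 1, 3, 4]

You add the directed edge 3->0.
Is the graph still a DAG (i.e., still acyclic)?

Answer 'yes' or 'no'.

Answer: yes

Derivation:
Given toposort: [0, 2, 1, 3, 4]
Position of 3: index 3; position of 0: index 0
New edge 3->0: backward (u after v in old order)
Backward edge: old toposort is now invalid. Check if this creates a cycle.
Does 0 already reach 3? Reachable from 0: [0, 1, 4]. NO -> still a DAG (reorder needed).
Still a DAG? yes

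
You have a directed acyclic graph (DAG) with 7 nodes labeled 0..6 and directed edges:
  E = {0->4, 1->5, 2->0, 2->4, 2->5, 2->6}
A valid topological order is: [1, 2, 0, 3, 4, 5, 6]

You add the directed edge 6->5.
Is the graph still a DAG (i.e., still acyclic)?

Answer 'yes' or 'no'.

Answer: yes

Derivation:
Given toposort: [1, 2, 0, 3, 4, 5, 6]
Position of 6: index 6; position of 5: index 5
New edge 6->5: backward (u after v in old order)
Backward edge: old toposort is now invalid. Check if this creates a cycle.
Does 5 already reach 6? Reachable from 5: [5]. NO -> still a DAG (reorder needed).
Still a DAG? yes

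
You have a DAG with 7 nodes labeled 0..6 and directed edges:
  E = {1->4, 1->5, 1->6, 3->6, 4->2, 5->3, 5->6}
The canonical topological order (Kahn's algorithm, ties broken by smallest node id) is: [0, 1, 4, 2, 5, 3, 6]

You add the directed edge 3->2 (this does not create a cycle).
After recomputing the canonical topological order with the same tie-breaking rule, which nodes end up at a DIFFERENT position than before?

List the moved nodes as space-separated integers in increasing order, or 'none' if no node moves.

Answer: 2 3 5

Derivation:
Old toposort: [0, 1, 4, 2, 5, 3, 6]
Added edge 3->2
Recompute Kahn (smallest-id tiebreak):
  initial in-degrees: [0, 0, 2, 1, 1, 1, 3]
  ready (indeg=0): [0, 1]
  pop 0: no out-edges | ready=[1] | order so far=[0]
  pop 1: indeg[4]->0; indeg[5]->0; indeg[6]->2 | ready=[4, 5] | order so far=[0, 1]
  pop 4: indeg[2]->1 | ready=[5] | order so far=[0, 1, 4]
  pop 5: indeg[3]->0; indeg[6]->1 | ready=[3] | order so far=[0, 1, 4, 5]
  pop 3: indeg[2]->0; indeg[6]->0 | ready=[2, 6] | order so far=[0, 1, 4, 5, 3]
  pop 2: no out-edges | ready=[6] | order so far=[0, 1, 4, 5, 3, 2]
  pop 6: no out-edges | ready=[] | order so far=[0, 1, 4, 5, 3, 2, 6]
New canonical toposort: [0, 1, 4, 5, 3, 2, 6]
Compare positions:
  Node 0: index 0 -> 0 (same)
  Node 1: index 1 -> 1 (same)
  Node 2: index 3 -> 5 (moved)
  Node 3: index 5 -> 4 (moved)
  Node 4: index 2 -> 2 (same)
  Node 5: index 4 -> 3 (moved)
  Node 6: index 6 -> 6 (same)
Nodes that changed position: 2 3 5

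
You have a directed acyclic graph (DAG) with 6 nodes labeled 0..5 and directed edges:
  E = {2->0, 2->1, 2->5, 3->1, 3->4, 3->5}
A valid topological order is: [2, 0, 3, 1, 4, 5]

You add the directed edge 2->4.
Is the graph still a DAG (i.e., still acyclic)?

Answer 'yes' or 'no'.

Answer: yes

Derivation:
Given toposort: [2, 0, 3, 1, 4, 5]
Position of 2: index 0; position of 4: index 4
New edge 2->4: forward
Forward edge: respects the existing order. Still a DAG, same toposort still valid.
Still a DAG? yes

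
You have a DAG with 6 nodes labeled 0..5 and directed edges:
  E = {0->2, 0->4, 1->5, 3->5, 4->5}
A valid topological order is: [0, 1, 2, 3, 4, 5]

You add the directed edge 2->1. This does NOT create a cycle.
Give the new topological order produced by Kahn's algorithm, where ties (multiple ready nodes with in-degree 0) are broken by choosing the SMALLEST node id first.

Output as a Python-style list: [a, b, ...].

Old toposort: [0, 1, 2, 3, 4, 5]
Added edge: 2->1
Position of 2 (2) > position of 1 (1). Must reorder: 2 must now come before 1.
Run Kahn's algorithm (break ties by smallest node id):
  initial in-degrees: [0, 1, 1, 0, 1, 3]
  ready (indeg=0): [0, 3]
  pop 0: indeg[2]->0; indeg[4]->0 | ready=[2, 3, 4] | order so far=[0]
  pop 2: indeg[1]->0 | ready=[1, 3, 4] | order so far=[0, 2]
  pop 1: indeg[5]->2 | ready=[3, 4] | order so far=[0, 2, 1]
  pop 3: indeg[5]->1 | ready=[4] | order so far=[0, 2, 1, 3]
  pop 4: indeg[5]->0 | ready=[5] | order so far=[0, 2, 1, 3, 4]
  pop 5: no out-edges | ready=[] | order so far=[0, 2, 1, 3, 4, 5]
  Result: [0, 2, 1, 3, 4, 5]

Answer: [0, 2, 1, 3, 4, 5]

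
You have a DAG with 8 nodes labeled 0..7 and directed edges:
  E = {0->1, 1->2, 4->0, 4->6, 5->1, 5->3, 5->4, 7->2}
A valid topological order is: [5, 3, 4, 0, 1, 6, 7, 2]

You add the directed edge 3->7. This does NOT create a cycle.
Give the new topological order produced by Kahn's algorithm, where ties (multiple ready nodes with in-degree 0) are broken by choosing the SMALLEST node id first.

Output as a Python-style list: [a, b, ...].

Answer: [5, 3, 4, 0, 1, 6, 7, 2]

Derivation:
Old toposort: [5, 3, 4, 0, 1, 6, 7, 2]
Added edge: 3->7
Position of 3 (1) < position of 7 (6). Old order still valid.
Run Kahn's algorithm (break ties by smallest node id):
  initial in-degrees: [1, 2, 2, 1, 1, 0, 1, 1]
  ready (indeg=0): [5]
  pop 5: indeg[1]->1; indeg[3]->0; indeg[4]->0 | ready=[3, 4] | order so far=[5]
  pop 3: indeg[7]->0 | ready=[4, 7] | order so far=[5, 3]
  pop 4: indeg[0]->0; indeg[6]->0 | ready=[0, 6, 7] | order so far=[5, 3, 4]
  pop 0: indeg[1]->0 | ready=[1, 6, 7] | order so far=[5, 3, 4, 0]
  pop 1: indeg[2]->1 | ready=[6, 7] | order so far=[5, 3, 4, 0, 1]
  pop 6: no out-edges | ready=[7] | order so far=[5, 3, 4, 0, 1, 6]
  pop 7: indeg[2]->0 | ready=[2] | order so far=[5, 3, 4, 0, 1, 6, 7]
  pop 2: no out-edges | ready=[] | order so far=[5, 3, 4, 0, 1, 6, 7, 2]
  Result: [5, 3, 4, 0, 1, 6, 7, 2]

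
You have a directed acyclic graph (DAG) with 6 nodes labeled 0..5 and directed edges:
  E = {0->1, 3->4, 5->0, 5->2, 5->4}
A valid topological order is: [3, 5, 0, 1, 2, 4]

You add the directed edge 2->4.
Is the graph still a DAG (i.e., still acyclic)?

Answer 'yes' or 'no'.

Given toposort: [3, 5, 0, 1, 2, 4]
Position of 2: index 4; position of 4: index 5
New edge 2->4: forward
Forward edge: respects the existing order. Still a DAG, same toposort still valid.
Still a DAG? yes

Answer: yes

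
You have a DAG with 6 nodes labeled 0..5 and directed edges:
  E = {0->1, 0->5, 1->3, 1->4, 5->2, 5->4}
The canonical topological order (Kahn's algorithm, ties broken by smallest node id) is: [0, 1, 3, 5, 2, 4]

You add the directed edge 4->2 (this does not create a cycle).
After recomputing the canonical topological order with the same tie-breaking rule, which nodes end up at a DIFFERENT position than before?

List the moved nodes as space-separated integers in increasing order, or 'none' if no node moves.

Old toposort: [0, 1, 3, 5, 2, 4]
Added edge 4->2
Recompute Kahn (smallest-id tiebreak):
  initial in-degrees: [0, 1, 2, 1, 2, 1]
  ready (indeg=0): [0]
  pop 0: indeg[1]->0; indeg[5]->0 | ready=[1, 5] | order so far=[0]
  pop 1: indeg[3]->0; indeg[4]->1 | ready=[3, 5] | order so far=[0, 1]
  pop 3: no out-edges | ready=[5] | order so far=[0, 1, 3]
  pop 5: indeg[2]->1; indeg[4]->0 | ready=[4] | order so far=[0, 1, 3, 5]
  pop 4: indeg[2]->0 | ready=[2] | order so far=[0, 1, 3, 5, 4]
  pop 2: no out-edges | ready=[] | order so far=[0, 1, 3, 5, 4, 2]
New canonical toposort: [0, 1, 3, 5, 4, 2]
Compare positions:
  Node 0: index 0 -> 0 (same)
  Node 1: index 1 -> 1 (same)
  Node 2: index 4 -> 5 (moved)
  Node 3: index 2 -> 2 (same)
  Node 4: index 5 -> 4 (moved)
  Node 5: index 3 -> 3 (same)
Nodes that changed position: 2 4

Answer: 2 4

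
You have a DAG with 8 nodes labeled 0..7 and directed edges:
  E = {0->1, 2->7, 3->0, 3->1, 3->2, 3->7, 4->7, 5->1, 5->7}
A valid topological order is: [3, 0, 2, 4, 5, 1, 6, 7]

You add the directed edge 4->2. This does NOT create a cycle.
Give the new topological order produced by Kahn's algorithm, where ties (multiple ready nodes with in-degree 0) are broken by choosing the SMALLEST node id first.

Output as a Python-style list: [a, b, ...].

Old toposort: [3, 0, 2, 4, 5, 1, 6, 7]
Added edge: 4->2
Position of 4 (3) > position of 2 (2). Must reorder: 4 must now come before 2.
Run Kahn's algorithm (break ties by smallest node id):
  initial in-degrees: [1, 3, 2, 0, 0, 0, 0, 4]
  ready (indeg=0): [3, 4, 5, 6]
  pop 3: indeg[0]->0; indeg[1]->2; indeg[2]->1; indeg[7]->3 | ready=[0, 4, 5, 6] | order so far=[3]
  pop 0: indeg[1]->1 | ready=[4, 5, 6] | order so far=[3, 0]
  pop 4: indeg[2]->0; indeg[7]->2 | ready=[2, 5, 6] | order so far=[3, 0, 4]
  pop 2: indeg[7]->1 | ready=[5, 6] | order so far=[3, 0, 4, 2]
  pop 5: indeg[1]->0; indeg[7]->0 | ready=[1, 6, 7] | order so far=[3, 0, 4, 2, 5]
  pop 1: no out-edges | ready=[6, 7] | order so far=[3, 0, 4, 2, 5, 1]
  pop 6: no out-edges | ready=[7] | order so far=[3, 0, 4, 2, 5, 1, 6]
  pop 7: no out-edges | ready=[] | order so far=[3, 0, 4, 2, 5, 1, 6, 7]
  Result: [3, 0, 4, 2, 5, 1, 6, 7]

Answer: [3, 0, 4, 2, 5, 1, 6, 7]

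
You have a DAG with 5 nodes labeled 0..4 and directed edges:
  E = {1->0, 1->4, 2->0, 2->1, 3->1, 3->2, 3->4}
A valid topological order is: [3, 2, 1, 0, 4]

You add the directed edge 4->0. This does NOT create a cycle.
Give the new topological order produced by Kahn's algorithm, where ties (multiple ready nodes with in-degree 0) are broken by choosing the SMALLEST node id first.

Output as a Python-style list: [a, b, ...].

Old toposort: [3, 2, 1, 0, 4]
Added edge: 4->0
Position of 4 (4) > position of 0 (3). Must reorder: 4 must now come before 0.
Run Kahn's algorithm (break ties by smallest node id):
  initial in-degrees: [3, 2, 1, 0, 2]
  ready (indeg=0): [3]
  pop 3: indeg[1]->1; indeg[2]->0; indeg[4]->1 | ready=[2] | order so far=[3]
  pop 2: indeg[0]->2; indeg[1]->0 | ready=[1] | order so far=[3, 2]
  pop 1: indeg[0]->1; indeg[4]->0 | ready=[4] | order so far=[3, 2, 1]
  pop 4: indeg[0]->0 | ready=[0] | order so far=[3, 2, 1, 4]
  pop 0: no out-edges | ready=[] | order so far=[3, 2, 1, 4, 0]
  Result: [3, 2, 1, 4, 0]

Answer: [3, 2, 1, 4, 0]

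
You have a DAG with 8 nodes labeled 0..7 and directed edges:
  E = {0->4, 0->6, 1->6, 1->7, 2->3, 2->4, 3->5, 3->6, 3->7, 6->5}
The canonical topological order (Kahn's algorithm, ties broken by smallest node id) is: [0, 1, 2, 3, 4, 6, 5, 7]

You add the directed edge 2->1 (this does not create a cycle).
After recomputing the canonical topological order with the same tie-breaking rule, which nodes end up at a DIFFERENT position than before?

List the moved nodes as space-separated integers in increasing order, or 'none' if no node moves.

Old toposort: [0, 1, 2, 3, 4, 6, 5, 7]
Added edge 2->1
Recompute Kahn (smallest-id tiebreak):
  initial in-degrees: [0, 1, 0, 1, 2, 2, 3, 2]
  ready (indeg=0): [0, 2]
  pop 0: indeg[4]->1; indeg[6]->2 | ready=[2] | order so far=[0]
  pop 2: indeg[1]->0; indeg[3]->0; indeg[4]->0 | ready=[1, 3, 4] | order so far=[0, 2]
  pop 1: indeg[6]->1; indeg[7]->1 | ready=[3, 4] | order so far=[0, 2, 1]
  pop 3: indeg[5]->1; indeg[6]->0; indeg[7]->0 | ready=[4, 6, 7] | order so far=[0, 2, 1, 3]
  pop 4: no out-edges | ready=[6, 7] | order so far=[0, 2, 1, 3, 4]
  pop 6: indeg[5]->0 | ready=[5, 7] | order so far=[0, 2, 1, 3, 4, 6]
  pop 5: no out-edges | ready=[7] | order so far=[0, 2, 1, 3, 4, 6, 5]
  pop 7: no out-edges | ready=[] | order so far=[0, 2, 1, 3, 4, 6, 5, 7]
New canonical toposort: [0, 2, 1, 3, 4, 6, 5, 7]
Compare positions:
  Node 0: index 0 -> 0 (same)
  Node 1: index 1 -> 2 (moved)
  Node 2: index 2 -> 1 (moved)
  Node 3: index 3 -> 3 (same)
  Node 4: index 4 -> 4 (same)
  Node 5: index 6 -> 6 (same)
  Node 6: index 5 -> 5 (same)
  Node 7: index 7 -> 7 (same)
Nodes that changed position: 1 2

Answer: 1 2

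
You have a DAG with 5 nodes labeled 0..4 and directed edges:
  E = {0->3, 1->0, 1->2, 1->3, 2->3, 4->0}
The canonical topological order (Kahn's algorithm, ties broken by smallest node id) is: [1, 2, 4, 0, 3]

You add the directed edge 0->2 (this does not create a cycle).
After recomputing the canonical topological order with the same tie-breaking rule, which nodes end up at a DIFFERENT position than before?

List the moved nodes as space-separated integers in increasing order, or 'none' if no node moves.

Answer: 0 2 4

Derivation:
Old toposort: [1, 2, 4, 0, 3]
Added edge 0->2
Recompute Kahn (smallest-id tiebreak):
  initial in-degrees: [2, 0, 2, 3, 0]
  ready (indeg=0): [1, 4]
  pop 1: indeg[0]->1; indeg[2]->1; indeg[3]->2 | ready=[4] | order so far=[1]
  pop 4: indeg[0]->0 | ready=[0] | order so far=[1, 4]
  pop 0: indeg[2]->0; indeg[3]->1 | ready=[2] | order so far=[1, 4, 0]
  pop 2: indeg[3]->0 | ready=[3] | order so far=[1, 4, 0, 2]
  pop 3: no out-edges | ready=[] | order so far=[1, 4, 0, 2, 3]
New canonical toposort: [1, 4, 0, 2, 3]
Compare positions:
  Node 0: index 3 -> 2 (moved)
  Node 1: index 0 -> 0 (same)
  Node 2: index 1 -> 3 (moved)
  Node 3: index 4 -> 4 (same)
  Node 4: index 2 -> 1 (moved)
Nodes that changed position: 0 2 4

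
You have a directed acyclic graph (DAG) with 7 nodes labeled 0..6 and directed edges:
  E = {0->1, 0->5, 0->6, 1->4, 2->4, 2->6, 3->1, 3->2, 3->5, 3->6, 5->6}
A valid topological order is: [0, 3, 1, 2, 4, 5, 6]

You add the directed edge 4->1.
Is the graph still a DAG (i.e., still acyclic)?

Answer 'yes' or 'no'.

Given toposort: [0, 3, 1, 2, 4, 5, 6]
Position of 4: index 4; position of 1: index 2
New edge 4->1: backward (u after v in old order)
Backward edge: old toposort is now invalid. Check if this creates a cycle.
Does 1 already reach 4? Reachable from 1: [1, 4]. YES -> cycle!
Still a DAG? no

Answer: no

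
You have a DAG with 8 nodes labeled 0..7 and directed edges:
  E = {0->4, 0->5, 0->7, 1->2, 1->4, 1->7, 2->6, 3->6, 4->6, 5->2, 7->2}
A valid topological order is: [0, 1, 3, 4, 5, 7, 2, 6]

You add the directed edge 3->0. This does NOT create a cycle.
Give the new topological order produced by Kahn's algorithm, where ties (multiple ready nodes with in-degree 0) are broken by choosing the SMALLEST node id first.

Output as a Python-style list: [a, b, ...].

Old toposort: [0, 1, 3, 4, 5, 7, 2, 6]
Added edge: 3->0
Position of 3 (2) > position of 0 (0). Must reorder: 3 must now come before 0.
Run Kahn's algorithm (break ties by smallest node id):
  initial in-degrees: [1, 0, 3, 0, 2, 1, 3, 2]
  ready (indeg=0): [1, 3]
  pop 1: indeg[2]->2; indeg[4]->1; indeg[7]->1 | ready=[3] | order so far=[1]
  pop 3: indeg[0]->0; indeg[6]->2 | ready=[0] | order so far=[1, 3]
  pop 0: indeg[4]->0; indeg[5]->0; indeg[7]->0 | ready=[4, 5, 7] | order so far=[1, 3, 0]
  pop 4: indeg[6]->1 | ready=[5, 7] | order so far=[1, 3, 0, 4]
  pop 5: indeg[2]->1 | ready=[7] | order so far=[1, 3, 0, 4, 5]
  pop 7: indeg[2]->0 | ready=[2] | order so far=[1, 3, 0, 4, 5, 7]
  pop 2: indeg[6]->0 | ready=[6] | order so far=[1, 3, 0, 4, 5, 7, 2]
  pop 6: no out-edges | ready=[] | order so far=[1, 3, 0, 4, 5, 7, 2, 6]
  Result: [1, 3, 0, 4, 5, 7, 2, 6]

Answer: [1, 3, 0, 4, 5, 7, 2, 6]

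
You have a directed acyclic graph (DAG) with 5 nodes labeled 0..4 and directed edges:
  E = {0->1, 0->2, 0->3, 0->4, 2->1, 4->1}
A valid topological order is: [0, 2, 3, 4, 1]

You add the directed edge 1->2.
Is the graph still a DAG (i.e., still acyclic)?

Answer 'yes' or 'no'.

Answer: no

Derivation:
Given toposort: [0, 2, 3, 4, 1]
Position of 1: index 4; position of 2: index 1
New edge 1->2: backward (u after v in old order)
Backward edge: old toposort is now invalid. Check if this creates a cycle.
Does 2 already reach 1? Reachable from 2: [1, 2]. YES -> cycle!
Still a DAG? no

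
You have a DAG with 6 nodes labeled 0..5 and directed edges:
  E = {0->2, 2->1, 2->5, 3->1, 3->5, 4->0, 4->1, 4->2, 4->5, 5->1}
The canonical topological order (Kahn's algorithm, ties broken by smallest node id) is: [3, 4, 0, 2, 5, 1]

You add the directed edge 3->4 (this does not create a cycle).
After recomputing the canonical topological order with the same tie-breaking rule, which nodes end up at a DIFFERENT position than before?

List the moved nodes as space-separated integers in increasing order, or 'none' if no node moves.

Answer: none

Derivation:
Old toposort: [3, 4, 0, 2, 5, 1]
Added edge 3->4
Recompute Kahn (smallest-id tiebreak):
  initial in-degrees: [1, 4, 2, 0, 1, 3]
  ready (indeg=0): [3]
  pop 3: indeg[1]->3; indeg[4]->0; indeg[5]->2 | ready=[4] | order so far=[3]
  pop 4: indeg[0]->0; indeg[1]->2; indeg[2]->1; indeg[5]->1 | ready=[0] | order so far=[3, 4]
  pop 0: indeg[2]->0 | ready=[2] | order so far=[3, 4, 0]
  pop 2: indeg[1]->1; indeg[5]->0 | ready=[5] | order so far=[3, 4, 0, 2]
  pop 5: indeg[1]->0 | ready=[1] | order so far=[3, 4, 0, 2, 5]
  pop 1: no out-edges | ready=[] | order so far=[3, 4, 0, 2, 5, 1]
New canonical toposort: [3, 4, 0, 2, 5, 1]
Compare positions:
  Node 0: index 2 -> 2 (same)
  Node 1: index 5 -> 5 (same)
  Node 2: index 3 -> 3 (same)
  Node 3: index 0 -> 0 (same)
  Node 4: index 1 -> 1 (same)
  Node 5: index 4 -> 4 (same)
Nodes that changed position: none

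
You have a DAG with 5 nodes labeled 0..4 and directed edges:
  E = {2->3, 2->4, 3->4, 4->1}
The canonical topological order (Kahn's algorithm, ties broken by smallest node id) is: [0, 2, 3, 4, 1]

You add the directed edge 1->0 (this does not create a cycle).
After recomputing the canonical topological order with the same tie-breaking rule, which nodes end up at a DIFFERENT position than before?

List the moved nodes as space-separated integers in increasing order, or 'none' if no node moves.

Old toposort: [0, 2, 3, 4, 1]
Added edge 1->0
Recompute Kahn (smallest-id tiebreak):
  initial in-degrees: [1, 1, 0, 1, 2]
  ready (indeg=0): [2]
  pop 2: indeg[3]->0; indeg[4]->1 | ready=[3] | order so far=[2]
  pop 3: indeg[4]->0 | ready=[4] | order so far=[2, 3]
  pop 4: indeg[1]->0 | ready=[1] | order so far=[2, 3, 4]
  pop 1: indeg[0]->0 | ready=[0] | order so far=[2, 3, 4, 1]
  pop 0: no out-edges | ready=[] | order so far=[2, 3, 4, 1, 0]
New canonical toposort: [2, 3, 4, 1, 0]
Compare positions:
  Node 0: index 0 -> 4 (moved)
  Node 1: index 4 -> 3 (moved)
  Node 2: index 1 -> 0 (moved)
  Node 3: index 2 -> 1 (moved)
  Node 4: index 3 -> 2 (moved)
Nodes that changed position: 0 1 2 3 4

Answer: 0 1 2 3 4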